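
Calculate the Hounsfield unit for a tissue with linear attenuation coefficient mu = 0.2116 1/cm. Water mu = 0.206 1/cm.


HU = ((mu_tissue - mu_water) / mu_water) * 1000
HU = ((0.2116 - 0.206) / 0.206) * 1000
HU = 27.18


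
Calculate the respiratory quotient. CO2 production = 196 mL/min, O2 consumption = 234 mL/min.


RQ = VCO2 / VO2
RQ = 196 / 234
RQ = 0.8376


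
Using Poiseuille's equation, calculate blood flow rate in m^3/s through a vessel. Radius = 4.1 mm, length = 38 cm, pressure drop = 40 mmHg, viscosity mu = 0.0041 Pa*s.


Q = pi*r^4*dP / (8*mu*L)
r = 0.0041 m, L = 0.38 m
dP = 40 mmHg = 5332.88 Pa
Q = 3.7983e-04 m^3/s


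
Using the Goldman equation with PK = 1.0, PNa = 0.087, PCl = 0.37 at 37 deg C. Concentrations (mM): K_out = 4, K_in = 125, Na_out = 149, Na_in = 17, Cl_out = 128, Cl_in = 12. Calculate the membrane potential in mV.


Vm = (RT/F)*ln((PK*Ko + PNa*Nao + PCl*Cli)/(PK*Ki + PNa*Nai + PCl*Clo))
Numer = 21.403, Denom = 173.839
Vm = -55.98 mV


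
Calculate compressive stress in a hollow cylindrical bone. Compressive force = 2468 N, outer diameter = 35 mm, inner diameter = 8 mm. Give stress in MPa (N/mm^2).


A = pi*(r_o^2 - r_i^2)
r_o = 17.5 mm, r_i = 4 mm
A = 911.847 mm^2
sigma = F/A = 2468 / 911.847
sigma = 2.707 MPa


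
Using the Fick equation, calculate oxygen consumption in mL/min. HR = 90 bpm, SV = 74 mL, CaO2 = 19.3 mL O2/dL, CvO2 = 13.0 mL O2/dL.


CO = HR*SV = 90*74/1000 = 6.66 L/min
a-v O2 diff = 19.3 - 13.0 = 6.3 mL/dL
VO2 = CO * (CaO2-CvO2) * 10 dL/L
VO2 = 6.66 * 6.3 * 10
VO2 = 419.6 mL/min


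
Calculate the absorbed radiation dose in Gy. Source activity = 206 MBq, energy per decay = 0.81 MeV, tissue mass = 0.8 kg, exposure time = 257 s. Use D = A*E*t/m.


A = 206 MBq = 2.0600e+08 Bq
E = 0.81 MeV = 1.29762e-13 J
D = A*E*t/m = 2.0600e+08*1.29762e-13*257/0.8
D = 0.008587 Gy


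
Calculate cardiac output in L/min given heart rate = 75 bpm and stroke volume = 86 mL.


CO = HR * SV
CO = 75 * 86 / 1000
CO = 6.45 L/min


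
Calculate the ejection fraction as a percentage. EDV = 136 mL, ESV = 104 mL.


SV = EDV - ESV = 136 - 104 = 32 mL
EF = SV/EDV * 100 = 32/136 * 100
EF = 23.53%


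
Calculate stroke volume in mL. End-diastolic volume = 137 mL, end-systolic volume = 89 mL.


SV = EDV - ESV
SV = 137 - 89
SV = 48 mL


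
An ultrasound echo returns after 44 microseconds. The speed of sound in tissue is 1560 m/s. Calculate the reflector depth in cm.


depth = c * t / 2
t = 44 us = 4.4000e-05 s
depth = 1560 * 4.4000e-05 / 2
depth = 0.03432 m = 3.432 cm


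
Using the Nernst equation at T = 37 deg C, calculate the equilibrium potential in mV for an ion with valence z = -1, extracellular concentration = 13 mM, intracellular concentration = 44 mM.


E = (RT/(zF)) * ln(C_out/C_in)
T = 37 + 273.15 = 310.15 K
E = (8.314 * 310.15 / (-1 * 96485)) * ln(13/44)
E = 32.58 mV


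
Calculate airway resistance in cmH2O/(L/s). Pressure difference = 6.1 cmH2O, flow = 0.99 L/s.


R = dP / flow
R = 6.1 / 0.99
R = 6.162 cmH2O/(L/s)


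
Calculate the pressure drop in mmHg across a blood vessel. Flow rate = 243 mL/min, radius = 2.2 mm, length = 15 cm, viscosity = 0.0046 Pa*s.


dP = 8*mu*L*Q / (pi*r^4)
Q = 243 mL/min = 4.05e-06 m^3/s
dP = 303.776 Pa = 303.776 / 133.322 mmHg = 2.279 mmHg


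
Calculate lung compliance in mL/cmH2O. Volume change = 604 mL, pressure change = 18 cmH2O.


C = dV / dP
C = 604 / 18
C = 33.56 mL/cmH2O


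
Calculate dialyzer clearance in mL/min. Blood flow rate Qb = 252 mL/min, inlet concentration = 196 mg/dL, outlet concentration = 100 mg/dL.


K = Qb * (Cb_in - Cb_out) / Cb_in
K = 252 * (196 - 100) / 196
K = 123.4 mL/min


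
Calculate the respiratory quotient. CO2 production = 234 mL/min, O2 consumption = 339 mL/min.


RQ = VCO2 / VO2
RQ = 234 / 339
RQ = 0.6903


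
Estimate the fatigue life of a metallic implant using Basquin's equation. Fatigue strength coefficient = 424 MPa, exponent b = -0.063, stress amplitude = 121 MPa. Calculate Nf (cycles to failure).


sigma_a = sigma_f' * (2Nf)^b
2Nf = (sigma_a/sigma_f')^(1/b)
2Nf = (121/424)^(1/-0.063)
2Nf = 4.4069153e+08
Nf = 2.2035e+08


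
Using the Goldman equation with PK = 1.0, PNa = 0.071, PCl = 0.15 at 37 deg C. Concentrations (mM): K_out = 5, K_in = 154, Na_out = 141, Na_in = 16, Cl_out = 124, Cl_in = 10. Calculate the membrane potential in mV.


Vm = (RT/F)*ln((PK*Ko + PNa*Nao + PCl*Cli)/(PK*Ki + PNa*Nai + PCl*Clo))
Numer = 16.511, Denom = 173.736
Vm = -62.9 mV


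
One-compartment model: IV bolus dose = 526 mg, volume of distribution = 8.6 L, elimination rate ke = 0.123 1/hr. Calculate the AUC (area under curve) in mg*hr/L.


C0 = Dose/Vd = 526/8.6 = 61.1628 mg/L
AUC = C0/ke = 61.1628/0.123
AUC = 497.3 mg*hr/L


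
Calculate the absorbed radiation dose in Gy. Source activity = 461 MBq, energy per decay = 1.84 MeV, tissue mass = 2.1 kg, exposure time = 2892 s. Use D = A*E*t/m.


A = 461 MBq = 4.6100e+08 Bq
E = 1.84 MeV = 2.94768e-13 J
D = A*E*t/m = 4.6100e+08*2.94768e-13*2892/2.1
D = 0.1871 Gy


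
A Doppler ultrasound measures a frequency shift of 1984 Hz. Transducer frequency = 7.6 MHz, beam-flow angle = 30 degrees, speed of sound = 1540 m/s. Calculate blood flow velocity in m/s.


v = fd * c / (2 * f0 * cos(theta))
v = 1984 * 1540 / (2 * 7.6000e+06 * cos(30))
v = 0.2321 m/s


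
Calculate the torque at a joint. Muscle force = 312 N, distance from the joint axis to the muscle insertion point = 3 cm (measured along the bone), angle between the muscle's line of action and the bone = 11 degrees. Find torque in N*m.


Torque = F * d * sin(theta)   (moment arm = d*sin(theta))
d = 3 cm = 0.03 m
Torque = 312 * 0.03 * sin(11)
Torque = 1.786 N*m


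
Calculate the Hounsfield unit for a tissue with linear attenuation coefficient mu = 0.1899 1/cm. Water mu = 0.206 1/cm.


HU = ((mu_tissue - mu_water) / mu_water) * 1000
HU = ((0.1899 - 0.206) / 0.206) * 1000
HU = -78.16


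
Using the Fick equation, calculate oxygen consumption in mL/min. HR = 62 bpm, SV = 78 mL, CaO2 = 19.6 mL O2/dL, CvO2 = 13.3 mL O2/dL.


CO = HR*SV = 62*78/1000 = 4.836 L/min
a-v O2 diff = 19.6 - 13.3 = 6.3 mL/dL
VO2 = CO * (CaO2-CvO2) * 10 dL/L
VO2 = 4.836 * 6.3 * 10
VO2 = 304.7 mL/min


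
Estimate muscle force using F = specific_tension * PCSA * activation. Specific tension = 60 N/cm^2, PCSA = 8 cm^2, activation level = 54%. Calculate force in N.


F = sigma * PCSA * activation
F = 60 * 8 * 0.54
F = 259.2 N


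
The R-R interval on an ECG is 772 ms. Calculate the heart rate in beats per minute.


HR = 60 / RR_interval(s)
RR = 772 ms = 0.772 s
HR = 60 / 0.772 = 77.72 bpm


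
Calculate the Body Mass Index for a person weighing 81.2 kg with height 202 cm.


BMI = weight / height^2
height = 202 cm = 2.02 m
BMI = 81.2 / 2.02^2
BMI = 19.9 kg/m^2


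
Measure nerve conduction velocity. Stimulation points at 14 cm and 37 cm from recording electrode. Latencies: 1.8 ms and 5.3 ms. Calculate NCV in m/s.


Distance = (37 - 14) / 100 = 0.23 m
dt = (5.3 - 1.8) / 1000 = 0.0035 s
NCV = dist / dt = 65.71 m/s


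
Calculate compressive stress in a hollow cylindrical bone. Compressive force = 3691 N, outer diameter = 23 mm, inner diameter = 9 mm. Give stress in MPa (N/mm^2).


A = pi*(r_o^2 - r_i^2)
r_o = 11.5 mm, r_i = 4.5 mm
A = 351.858 mm^2
sigma = F/A = 3691 / 351.858
sigma = 10.49 MPa


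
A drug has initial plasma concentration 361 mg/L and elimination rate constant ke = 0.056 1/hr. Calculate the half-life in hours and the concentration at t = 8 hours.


t_half = ln(2) / ke = 0.693147 / 0.056 = 12.38 hr
C(t) = C0 * exp(-ke*t) = 361 * exp(-0.056*8)
C(8) = 230.6 mg/L


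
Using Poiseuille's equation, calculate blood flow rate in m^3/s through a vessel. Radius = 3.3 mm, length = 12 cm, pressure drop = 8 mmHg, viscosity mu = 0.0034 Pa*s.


Q = pi*r^4*dP / (8*mu*L)
r = 0.0033 m, L = 0.12 m
dP = 8 mmHg = 1066.576 Pa
Q = 1.2174e-04 m^3/s


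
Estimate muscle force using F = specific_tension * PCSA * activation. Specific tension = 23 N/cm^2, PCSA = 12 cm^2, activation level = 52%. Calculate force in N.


F = sigma * PCSA * activation
F = 23 * 12 * 0.52
F = 143.5 N


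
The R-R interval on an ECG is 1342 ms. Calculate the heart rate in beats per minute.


HR = 60 / RR_interval(s)
RR = 1342 ms = 1.342 s
HR = 60 / 1.342 = 44.71 bpm


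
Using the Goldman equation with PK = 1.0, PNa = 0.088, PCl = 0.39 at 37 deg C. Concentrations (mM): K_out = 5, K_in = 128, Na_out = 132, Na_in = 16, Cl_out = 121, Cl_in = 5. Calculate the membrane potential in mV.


Vm = (RT/F)*ln((PK*Ko + PNa*Nao + PCl*Cli)/(PK*Ki + PNa*Nai + PCl*Clo))
Numer = 18.566, Denom = 176.598
Vm = -60.2 mV


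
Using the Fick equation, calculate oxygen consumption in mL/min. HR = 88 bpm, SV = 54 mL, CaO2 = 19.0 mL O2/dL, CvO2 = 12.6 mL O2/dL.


CO = HR*SV = 88*54/1000 = 4.752 L/min
a-v O2 diff = 19.0 - 12.6 = 6.4 mL/dL
VO2 = CO * (CaO2-CvO2) * 10 dL/L
VO2 = 4.752 * 6.4 * 10
VO2 = 304.1 mL/min


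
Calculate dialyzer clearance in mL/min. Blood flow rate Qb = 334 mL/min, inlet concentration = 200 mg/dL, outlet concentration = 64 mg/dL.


K = Qb * (Cb_in - Cb_out) / Cb_in
K = 334 * (200 - 64) / 200
K = 227.1 mL/min


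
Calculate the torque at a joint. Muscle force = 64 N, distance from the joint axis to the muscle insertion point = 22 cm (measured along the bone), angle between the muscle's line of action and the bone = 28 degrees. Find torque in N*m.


Torque = F * d * sin(theta)   (moment arm = d*sin(theta))
d = 22 cm = 0.22 m
Torque = 64 * 0.22 * sin(28)
Torque = 6.61 N*m


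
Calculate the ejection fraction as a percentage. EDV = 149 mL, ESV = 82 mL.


SV = EDV - ESV = 149 - 82 = 67 mL
EF = SV/EDV * 100 = 67/149 * 100
EF = 44.97%


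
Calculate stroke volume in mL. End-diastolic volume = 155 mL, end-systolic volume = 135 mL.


SV = EDV - ESV
SV = 155 - 135
SV = 20 mL


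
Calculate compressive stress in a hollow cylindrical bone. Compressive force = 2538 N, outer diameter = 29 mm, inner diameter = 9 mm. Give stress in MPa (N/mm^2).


A = pi*(r_o^2 - r_i^2)
r_o = 14.5 mm, r_i = 4.5 mm
A = 596.903 mm^2
sigma = F/A = 2538 / 596.903
sigma = 4.252 MPa


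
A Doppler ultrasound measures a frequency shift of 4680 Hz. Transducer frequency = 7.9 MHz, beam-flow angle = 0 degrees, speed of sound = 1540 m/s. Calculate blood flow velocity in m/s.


v = fd * c / (2 * f0 * cos(theta))
v = 4680 * 1540 / (2 * 7.9000e+06 * cos(0))
v = 0.4562 m/s


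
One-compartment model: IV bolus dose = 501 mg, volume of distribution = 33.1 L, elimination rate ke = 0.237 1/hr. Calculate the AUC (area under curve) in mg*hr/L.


C0 = Dose/Vd = 501/33.1 = 15.136 mg/L
AUC = C0/ke = 15.136/0.237
AUC = 63.86 mg*hr/L


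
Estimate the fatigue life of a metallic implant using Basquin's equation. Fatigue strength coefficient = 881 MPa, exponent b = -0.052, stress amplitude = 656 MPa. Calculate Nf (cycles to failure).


sigma_a = sigma_f' * (2Nf)^b
2Nf = (sigma_a/sigma_f')^(1/b)
2Nf = (656/881)^(1/-0.052)
2Nf = 290.35172
Nf = 145.2


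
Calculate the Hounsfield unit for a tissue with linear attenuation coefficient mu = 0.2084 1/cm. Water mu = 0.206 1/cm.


HU = ((mu_tissue - mu_water) / mu_water) * 1000
HU = ((0.2084 - 0.206) / 0.206) * 1000
HU = 11.65


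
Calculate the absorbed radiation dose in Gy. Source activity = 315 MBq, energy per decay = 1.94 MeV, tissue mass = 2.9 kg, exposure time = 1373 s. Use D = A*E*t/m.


A = 315 MBq = 3.1500e+08 Bq
E = 1.94 MeV = 3.10788e-13 J
D = A*E*t/m = 3.1500e+08*3.10788e-13*1373/2.9
D = 0.04635 Gy


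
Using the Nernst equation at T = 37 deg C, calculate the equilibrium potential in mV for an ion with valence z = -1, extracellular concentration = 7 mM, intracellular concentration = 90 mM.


E = (RT/(zF)) * ln(C_out/C_in)
T = 37 + 273.15 = 310.15 K
E = (8.314 * 310.15 / (-1 * 96485)) * ln(7/90)
E = 68.25 mV


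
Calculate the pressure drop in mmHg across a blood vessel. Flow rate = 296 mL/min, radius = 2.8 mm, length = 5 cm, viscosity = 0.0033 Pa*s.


dP = 8*mu*L*Q / (pi*r^4)
Q = 296 mL/min = 4.93333e-06 m^3/s
dP = 33.7235 Pa = 33.7235 / 133.322 mmHg = 0.2529 mmHg


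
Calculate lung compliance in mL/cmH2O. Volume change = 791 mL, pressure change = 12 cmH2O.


C = dV / dP
C = 791 / 12
C = 65.92 mL/cmH2O


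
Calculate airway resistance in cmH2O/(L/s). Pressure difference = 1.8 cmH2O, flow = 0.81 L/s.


R = dP / flow
R = 1.8 / 0.81
R = 2.222 cmH2O/(L/s)


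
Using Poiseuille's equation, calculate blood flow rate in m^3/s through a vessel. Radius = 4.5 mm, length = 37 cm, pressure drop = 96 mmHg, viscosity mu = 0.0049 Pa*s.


Q = pi*r^4*dP / (8*mu*L)
r = 0.0045 m, L = 0.37 m
dP = 96 mmHg = 12798.912 Pa
Q = 0.001137 m^3/s


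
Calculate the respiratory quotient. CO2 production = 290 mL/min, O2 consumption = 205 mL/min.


RQ = VCO2 / VO2
RQ = 290 / 205
RQ = 1.415


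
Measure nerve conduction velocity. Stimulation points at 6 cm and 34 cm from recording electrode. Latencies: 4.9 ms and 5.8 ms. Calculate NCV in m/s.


Distance = (34 - 6) / 100 = 0.28 m
dt = (5.8 - 4.9) / 1000 = 9.0000e-04 s
NCV = dist / dt = 311.1 m/s


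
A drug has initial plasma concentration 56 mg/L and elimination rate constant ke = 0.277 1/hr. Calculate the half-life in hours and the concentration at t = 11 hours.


t_half = ln(2) / ke = 0.693147 / 0.277 = 2.502 hr
C(t) = C0 * exp(-ke*t) = 56 * exp(-0.277*11)
C(11) = 2.66 mg/L


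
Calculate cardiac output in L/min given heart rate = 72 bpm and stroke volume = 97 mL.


CO = HR * SV
CO = 72 * 97 / 1000
CO = 6.984 L/min


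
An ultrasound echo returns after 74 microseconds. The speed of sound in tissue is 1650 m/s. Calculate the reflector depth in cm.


depth = c * t / 2
t = 74 us = 7.4000e-05 s
depth = 1650 * 7.4000e-05 / 2
depth = 0.06105 m = 6.105 cm


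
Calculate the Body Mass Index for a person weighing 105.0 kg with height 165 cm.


BMI = weight / height^2
height = 165 cm = 1.65 m
BMI = 105.0 / 1.65^2
BMI = 38.57 kg/m^2


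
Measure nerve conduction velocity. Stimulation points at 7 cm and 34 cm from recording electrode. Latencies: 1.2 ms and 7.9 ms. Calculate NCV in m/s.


Distance = (34 - 7) / 100 = 0.27 m
dt = (7.9 - 1.2) / 1000 = 0.0067 s
NCV = dist / dt = 40.3 m/s


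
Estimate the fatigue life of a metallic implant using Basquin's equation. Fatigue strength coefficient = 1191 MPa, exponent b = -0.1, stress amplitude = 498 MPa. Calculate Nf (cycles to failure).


sigma_a = sigma_f' * (2Nf)^b
2Nf = (sigma_a/sigma_f')^(1/b)
2Nf = (498/1191)^(1/-0.1)
2Nf = 6121.0255
Nf = 3061


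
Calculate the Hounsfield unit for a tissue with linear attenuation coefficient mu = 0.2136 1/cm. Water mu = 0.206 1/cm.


HU = ((mu_tissue - mu_water) / mu_water) * 1000
HU = ((0.2136 - 0.206) / 0.206) * 1000
HU = 36.89


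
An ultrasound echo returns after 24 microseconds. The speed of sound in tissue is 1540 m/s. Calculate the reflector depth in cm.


depth = c * t / 2
t = 24 us = 2.4000e-05 s
depth = 1540 * 2.4000e-05 / 2
depth = 0.01848 m = 1.848 cm


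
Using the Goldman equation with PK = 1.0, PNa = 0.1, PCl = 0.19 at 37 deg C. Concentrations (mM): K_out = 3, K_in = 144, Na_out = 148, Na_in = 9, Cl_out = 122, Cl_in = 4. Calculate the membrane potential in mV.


Vm = (RT/F)*ln((PK*Ko + PNa*Nao + PCl*Cli)/(PK*Ki + PNa*Nai + PCl*Clo))
Numer = 18.56, Denom = 168.08
Vm = -58.89 mV


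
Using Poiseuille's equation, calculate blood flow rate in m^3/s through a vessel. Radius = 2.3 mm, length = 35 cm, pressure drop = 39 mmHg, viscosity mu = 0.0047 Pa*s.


Q = pi*r^4*dP / (8*mu*L)
r = 0.0023 m, L = 0.35 m
dP = 39 mmHg = 5199.558 Pa
Q = 3.4735e-05 m^3/s


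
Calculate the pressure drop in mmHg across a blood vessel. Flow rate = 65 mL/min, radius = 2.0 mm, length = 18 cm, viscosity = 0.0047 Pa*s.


dP = 8*mu*L*Q / (pi*r^4)
Q = 65 mL/min = 1.08333e-06 m^3/s
dP = 145.865 Pa = 145.865 / 133.322 mmHg = 1.094 mmHg


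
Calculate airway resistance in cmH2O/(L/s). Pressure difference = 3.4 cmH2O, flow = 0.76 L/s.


R = dP / flow
R = 3.4 / 0.76
R = 4.474 cmH2O/(L/s)


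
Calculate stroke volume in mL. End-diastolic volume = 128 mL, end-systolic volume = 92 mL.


SV = EDV - ESV
SV = 128 - 92
SV = 36 mL


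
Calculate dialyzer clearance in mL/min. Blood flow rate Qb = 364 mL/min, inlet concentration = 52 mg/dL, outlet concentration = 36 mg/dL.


K = Qb * (Cb_in - Cb_out) / Cb_in
K = 364 * (52 - 36) / 52
K = 112 mL/min


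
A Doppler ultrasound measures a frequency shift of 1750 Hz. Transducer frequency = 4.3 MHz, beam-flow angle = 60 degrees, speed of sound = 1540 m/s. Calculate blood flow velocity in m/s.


v = fd * c / (2 * f0 * cos(theta))
v = 1750 * 1540 / (2 * 4.3000e+06 * cos(60))
v = 0.6267 m/s


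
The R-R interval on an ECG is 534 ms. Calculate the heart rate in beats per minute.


HR = 60 / RR_interval(s)
RR = 534 ms = 0.534 s
HR = 60 / 0.534 = 112.4 bpm


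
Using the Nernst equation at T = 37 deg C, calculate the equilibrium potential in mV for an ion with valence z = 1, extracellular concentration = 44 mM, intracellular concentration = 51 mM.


E = (RT/(zF)) * ln(C_out/C_in)
T = 37 + 273.15 = 310.15 K
E = (8.314 * 310.15 / (1 * 96485)) * ln(44/51)
E = -3.946 mV


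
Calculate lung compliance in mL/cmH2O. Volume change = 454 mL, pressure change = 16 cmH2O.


C = dV / dP
C = 454 / 16
C = 28.38 mL/cmH2O


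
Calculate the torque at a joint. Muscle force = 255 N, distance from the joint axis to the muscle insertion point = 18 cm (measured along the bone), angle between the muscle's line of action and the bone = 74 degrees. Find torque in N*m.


Torque = F * d * sin(theta)   (moment arm = d*sin(theta))
d = 18 cm = 0.18 m
Torque = 255 * 0.18 * sin(74)
Torque = 44.12 N*m


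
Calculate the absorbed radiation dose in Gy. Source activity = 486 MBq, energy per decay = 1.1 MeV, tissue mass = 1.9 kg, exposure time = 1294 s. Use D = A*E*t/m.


A = 486 MBq = 4.8600e+08 Bq
E = 1.1 MeV = 1.7622e-13 J
D = A*E*t/m = 4.8600e+08*1.7622e-13*1294/1.9
D = 0.05833 Gy


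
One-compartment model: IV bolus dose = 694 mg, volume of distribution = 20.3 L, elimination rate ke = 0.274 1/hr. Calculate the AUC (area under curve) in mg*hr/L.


C0 = Dose/Vd = 694/20.3 = 34.1872 mg/L
AUC = C0/ke = 34.1872/0.274
AUC = 124.8 mg*hr/L


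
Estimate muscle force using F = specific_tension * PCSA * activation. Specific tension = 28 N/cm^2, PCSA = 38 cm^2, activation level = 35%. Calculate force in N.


F = sigma * PCSA * activation
F = 28 * 38 * 0.35
F = 372.4 N


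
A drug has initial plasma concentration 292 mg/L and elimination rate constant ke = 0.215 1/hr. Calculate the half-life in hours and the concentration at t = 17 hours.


t_half = ln(2) / ke = 0.693147 / 0.215 = 3.224 hr
C(t) = C0 * exp(-ke*t) = 292 * exp(-0.215*17)
C(17) = 7.552 mg/L


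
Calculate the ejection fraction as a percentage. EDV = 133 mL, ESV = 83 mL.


SV = EDV - ESV = 133 - 83 = 50 mL
EF = SV/EDV * 100 = 50/133 * 100
EF = 37.59%


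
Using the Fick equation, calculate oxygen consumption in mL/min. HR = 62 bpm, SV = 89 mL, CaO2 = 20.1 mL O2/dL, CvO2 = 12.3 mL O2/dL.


CO = HR*SV = 62*89/1000 = 5.518 L/min
a-v O2 diff = 20.1 - 12.3 = 7.8 mL/dL
VO2 = CO * (CaO2-CvO2) * 10 dL/L
VO2 = 5.518 * 7.8 * 10
VO2 = 430.4 mL/min


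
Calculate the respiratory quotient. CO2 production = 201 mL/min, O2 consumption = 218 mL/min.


RQ = VCO2 / VO2
RQ = 201 / 218
RQ = 0.922


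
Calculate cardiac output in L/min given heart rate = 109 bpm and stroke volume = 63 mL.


CO = HR * SV
CO = 109 * 63 / 1000
CO = 6.867 L/min


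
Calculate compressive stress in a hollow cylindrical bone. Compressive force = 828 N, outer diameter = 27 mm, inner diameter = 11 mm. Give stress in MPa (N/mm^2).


A = pi*(r_o^2 - r_i^2)
r_o = 13.5 mm, r_i = 5.5 mm
A = 477.522 mm^2
sigma = F/A = 828 / 477.522
sigma = 1.734 MPa


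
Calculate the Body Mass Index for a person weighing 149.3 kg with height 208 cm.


BMI = weight / height^2
height = 208 cm = 2.08 m
BMI = 149.3 / 2.08^2
BMI = 34.51 kg/m^2


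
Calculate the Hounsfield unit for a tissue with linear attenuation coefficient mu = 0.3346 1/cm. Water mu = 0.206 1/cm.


HU = ((mu_tissue - mu_water) / mu_water) * 1000
HU = ((0.3346 - 0.206) / 0.206) * 1000
HU = 624.3


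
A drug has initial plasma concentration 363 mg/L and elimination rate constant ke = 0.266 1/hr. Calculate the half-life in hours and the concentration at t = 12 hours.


t_half = ln(2) / ke = 0.693147 / 0.266 = 2.606 hr
C(t) = C0 * exp(-ke*t) = 363 * exp(-0.266*12)
C(12) = 14.92 mg/L


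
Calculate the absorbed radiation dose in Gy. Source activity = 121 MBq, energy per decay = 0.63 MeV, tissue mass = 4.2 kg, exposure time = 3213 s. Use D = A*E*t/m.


A = 121 MBq = 1.2100e+08 Bq
E = 0.63 MeV = 1.00926e-13 J
D = A*E*t/m = 1.2100e+08*1.00926e-13*3213/4.2
D = 0.009342 Gy


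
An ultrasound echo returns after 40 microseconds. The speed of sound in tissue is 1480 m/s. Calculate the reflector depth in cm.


depth = c * t / 2
t = 40 us = 4.0000e-05 s
depth = 1480 * 4.0000e-05 / 2
depth = 0.0296 m = 2.96 cm


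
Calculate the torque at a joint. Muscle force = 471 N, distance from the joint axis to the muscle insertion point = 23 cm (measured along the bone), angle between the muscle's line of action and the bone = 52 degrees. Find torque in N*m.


Torque = F * d * sin(theta)   (moment arm = d*sin(theta))
d = 23 cm = 0.23 m
Torque = 471 * 0.23 * sin(52)
Torque = 85.37 N*m


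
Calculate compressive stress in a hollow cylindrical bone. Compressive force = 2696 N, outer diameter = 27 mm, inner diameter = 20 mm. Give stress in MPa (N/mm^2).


A = pi*(r_o^2 - r_i^2)
r_o = 13.5 mm, r_i = 10 mm
A = 258.396 mm^2
sigma = F/A = 2696 / 258.396
sigma = 10.43 MPa


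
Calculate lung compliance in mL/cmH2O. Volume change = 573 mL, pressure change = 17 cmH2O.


C = dV / dP
C = 573 / 17
C = 33.71 mL/cmH2O


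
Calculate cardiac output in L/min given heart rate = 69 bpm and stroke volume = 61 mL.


CO = HR * SV
CO = 69 * 61 / 1000
CO = 4.209 L/min


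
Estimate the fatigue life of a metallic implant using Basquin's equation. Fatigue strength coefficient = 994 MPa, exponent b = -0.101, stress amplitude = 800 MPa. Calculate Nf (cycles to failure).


sigma_a = sigma_f' * (2Nf)^b
2Nf = (sigma_a/sigma_f')^(1/b)
2Nf = (800/994)^(1/-0.101)
2Nf = 8.5827744
Nf = 4.291


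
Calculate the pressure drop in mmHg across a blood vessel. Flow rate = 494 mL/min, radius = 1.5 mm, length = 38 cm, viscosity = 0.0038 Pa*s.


dP = 8*mu*L*Q / (pi*r^4)
Q = 494 mL/min = 8.23333e-06 m^3/s
dP = 5980.23 Pa = 5980.23 / 133.322 mmHg = 44.86 mmHg


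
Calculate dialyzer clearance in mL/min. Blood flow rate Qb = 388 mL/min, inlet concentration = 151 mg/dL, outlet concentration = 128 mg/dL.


K = Qb * (Cb_in - Cb_out) / Cb_in
K = 388 * (151 - 128) / 151
K = 59.1 mL/min


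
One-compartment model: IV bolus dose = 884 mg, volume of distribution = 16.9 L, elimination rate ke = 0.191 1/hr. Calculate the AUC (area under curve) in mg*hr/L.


C0 = Dose/Vd = 884/16.9 = 52.3077 mg/L
AUC = C0/ke = 52.3077/0.191
AUC = 273.9 mg*hr/L


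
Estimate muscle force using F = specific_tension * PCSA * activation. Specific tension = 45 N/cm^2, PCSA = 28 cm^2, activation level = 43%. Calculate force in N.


F = sigma * PCSA * activation
F = 45 * 28 * 0.43
F = 541.8 N


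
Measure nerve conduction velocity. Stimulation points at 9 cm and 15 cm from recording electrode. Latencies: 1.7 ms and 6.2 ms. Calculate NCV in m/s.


Distance = (15 - 9) / 100 = 0.06 m
dt = (6.2 - 1.7) / 1000 = 0.0045 s
NCV = dist / dt = 13.33 m/s


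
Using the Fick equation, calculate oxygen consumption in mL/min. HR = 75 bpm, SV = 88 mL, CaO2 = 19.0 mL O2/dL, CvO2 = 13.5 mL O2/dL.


CO = HR*SV = 75*88/1000 = 6.6 L/min
a-v O2 diff = 19.0 - 13.5 = 5.5 mL/dL
VO2 = CO * (CaO2-CvO2) * 10 dL/L
VO2 = 6.6 * 5.5 * 10
VO2 = 363 mL/min


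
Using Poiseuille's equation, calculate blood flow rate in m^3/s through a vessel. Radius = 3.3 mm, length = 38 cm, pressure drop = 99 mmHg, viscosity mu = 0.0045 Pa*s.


Q = pi*r^4*dP / (8*mu*L)
r = 0.0033 m, L = 0.38 m
dP = 99 mmHg = 13198.878 Pa
Q = 3.5946e-04 m^3/s


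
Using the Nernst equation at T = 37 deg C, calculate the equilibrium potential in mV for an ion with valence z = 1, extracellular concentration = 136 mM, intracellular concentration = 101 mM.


E = (RT/(zF)) * ln(C_out/C_in)
T = 37 + 273.15 = 310.15 K
E = (8.314 * 310.15 / (1 * 96485)) * ln(136/101)
E = 7.952 mV


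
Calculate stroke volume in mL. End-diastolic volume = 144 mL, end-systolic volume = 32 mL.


SV = EDV - ESV
SV = 144 - 32
SV = 112 mL


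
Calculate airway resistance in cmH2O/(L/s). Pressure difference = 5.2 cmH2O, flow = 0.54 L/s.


R = dP / flow
R = 5.2 / 0.54
R = 9.63 cmH2O/(L/s)


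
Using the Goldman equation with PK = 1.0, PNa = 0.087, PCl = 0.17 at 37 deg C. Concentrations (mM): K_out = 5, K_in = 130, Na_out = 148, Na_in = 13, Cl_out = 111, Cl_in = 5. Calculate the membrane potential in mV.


Vm = (RT/F)*ln((PK*Ko + PNa*Nao + PCl*Cli)/(PK*Ki + PNa*Nai + PCl*Clo))
Numer = 18.726, Denom = 150.001
Vm = -55.61 mV


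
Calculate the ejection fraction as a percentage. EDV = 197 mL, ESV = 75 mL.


SV = EDV - ESV = 197 - 75 = 122 mL
EF = SV/EDV * 100 = 122/197 * 100
EF = 61.93%


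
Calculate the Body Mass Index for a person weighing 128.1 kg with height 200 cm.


BMI = weight / height^2
height = 200 cm = 2 m
BMI = 128.1 / 2^2
BMI = 32.02 kg/m^2


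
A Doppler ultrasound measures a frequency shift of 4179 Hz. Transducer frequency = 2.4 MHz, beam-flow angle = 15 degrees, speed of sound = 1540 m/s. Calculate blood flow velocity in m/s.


v = fd * c / (2 * f0 * cos(theta))
v = 4179 * 1540 / (2 * 2.4000e+06 * cos(15))
v = 1.388 m/s


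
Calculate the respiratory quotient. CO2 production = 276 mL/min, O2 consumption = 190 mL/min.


RQ = VCO2 / VO2
RQ = 276 / 190
RQ = 1.453


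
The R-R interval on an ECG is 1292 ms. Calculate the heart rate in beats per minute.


HR = 60 / RR_interval(s)
RR = 1292 ms = 1.292 s
HR = 60 / 1.292 = 46.44 bpm


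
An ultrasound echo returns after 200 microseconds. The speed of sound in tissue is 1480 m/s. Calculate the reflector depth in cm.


depth = c * t / 2
t = 200 us = 2.0000e-04 s
depth = 1480 * 2.0000e-04 / 2
depth = 0.148 m = 14.8 cm


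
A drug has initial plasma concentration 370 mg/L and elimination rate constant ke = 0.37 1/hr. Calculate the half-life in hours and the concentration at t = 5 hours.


t_half = ln(2) / ke = 0.693147 / 0.37 = 1.873 hr
C(t) = C0 * exp(-ke*t) = 370 * exp(-0.37*5)
C(5) = 58.18 mg/L


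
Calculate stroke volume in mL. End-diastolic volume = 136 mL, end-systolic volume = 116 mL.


SV = EDV - ESV
SV = 136 - 116
SV = 20 mL


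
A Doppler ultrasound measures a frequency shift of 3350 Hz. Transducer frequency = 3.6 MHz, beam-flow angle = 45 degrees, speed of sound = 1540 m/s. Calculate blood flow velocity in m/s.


v = fd * c / (2 * f0 * cos(theta))
v = 3350 * 1540 / (2 * 3.6000e+06 * cos(45))
v = 1.013 m/s


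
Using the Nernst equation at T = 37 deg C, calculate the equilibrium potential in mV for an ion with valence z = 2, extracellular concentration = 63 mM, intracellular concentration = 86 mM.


E = (RT/(zF)) * ln(C_out/C_in)
T = 37 + 273.15 = 310.15 K
E = (8.314 * 310.15 / (2 * 96485)) * ln(63/86)
E = -4.159 mV


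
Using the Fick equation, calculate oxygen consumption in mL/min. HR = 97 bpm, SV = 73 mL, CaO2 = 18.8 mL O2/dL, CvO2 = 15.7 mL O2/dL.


CO = HR*SV = 97*73/1000 = 7.081 L/min
a-v O2 diff = 18.8 - 15.7 = 3.1 mL/dL
VO2 = CO * (CaO2-CvO2) * 10 dL/L
VO2 = 7.081 * 3.1 * 10
VO2 = 219.5 mL/min


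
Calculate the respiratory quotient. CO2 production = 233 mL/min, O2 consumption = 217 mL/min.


RQ = VCO2 / VO2
RQ = 233 / 217
RQ = 1.074


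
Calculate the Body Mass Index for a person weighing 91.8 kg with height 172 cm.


BMI = weight / height^2
height = 172 cm = 1.72 m
BMI = 91.8 / 1.72^2
BMI = 31.03 kg/m^2


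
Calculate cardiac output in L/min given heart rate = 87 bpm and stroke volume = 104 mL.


CO = HR * SV
CO = 87 * 104 / 1000
CO = 9.048 L/min


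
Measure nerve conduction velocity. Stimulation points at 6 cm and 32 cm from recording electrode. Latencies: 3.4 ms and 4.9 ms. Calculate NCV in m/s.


Distance = (32 - 6) / 100 = 0.26 m
dt = (4.9 - 3.4) / 1000 = 0.0015 s
NCV = dist / dt = 173.3 m/s


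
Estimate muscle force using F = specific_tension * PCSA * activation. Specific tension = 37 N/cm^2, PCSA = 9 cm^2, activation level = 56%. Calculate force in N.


F = sigma * PCSA * activation
F = 37 * 9 * 0.56
F = 186.5 N


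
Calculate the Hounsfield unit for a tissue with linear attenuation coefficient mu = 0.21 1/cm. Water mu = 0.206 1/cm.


HU = ((mu_tissue - mu_water) / mu_water) * 1000
HU = ((0.21 - 0.206) / 0.206) * 1000
HU = 19.42


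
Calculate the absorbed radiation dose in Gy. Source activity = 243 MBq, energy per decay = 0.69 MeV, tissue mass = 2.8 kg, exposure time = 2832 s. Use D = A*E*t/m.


A = 243 MBq = 2.4300e+08 Bq
E = 0.69 MeV = 1.10538e-13 J
D = A*E*t/m = 2.4300e+08*1.10538e-13*2832/2.8
D = 0.02717 Gy


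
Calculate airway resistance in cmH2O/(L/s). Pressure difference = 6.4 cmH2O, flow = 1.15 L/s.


R = dP / flow
R = 6.4 / 1.15
R = 5.565 cmH2O/(L/s)


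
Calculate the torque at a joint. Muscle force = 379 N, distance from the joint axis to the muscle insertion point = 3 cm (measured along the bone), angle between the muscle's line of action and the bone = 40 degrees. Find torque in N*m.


Torque = F * d * sin(theta)   (moment arm = d*sin(theta))
d = 3 cm = 0.03 m
Torque = 379 * 0.03 * sin(40)
Torque = 7.308 N*m


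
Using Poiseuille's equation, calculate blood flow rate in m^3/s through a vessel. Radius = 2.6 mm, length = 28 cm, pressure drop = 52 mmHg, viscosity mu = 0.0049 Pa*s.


Q = pi*r^4*dP / (8*mu*L)
r = 0.0026 m, L = 0.28 m
dP = 52 mmHg = 6932.744 Pa
Q = 9.0679e-05 m^3/s


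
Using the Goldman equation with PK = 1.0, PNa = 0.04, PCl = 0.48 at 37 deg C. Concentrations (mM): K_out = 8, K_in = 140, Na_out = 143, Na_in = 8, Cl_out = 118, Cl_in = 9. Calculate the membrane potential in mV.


Vm = (RT/F)*ln((PK*Ko + PNa*Nao + PCl*Cli)/(PK*Ki + PNa*Nai + PCl*Clo))
Numer = 18.04, Denom = 196.96
Vm = -63.88 mV


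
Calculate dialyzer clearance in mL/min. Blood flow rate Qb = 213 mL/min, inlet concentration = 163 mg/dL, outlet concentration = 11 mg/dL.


K = Qb * (Cb_in - Cb_out) / Cb_in
K = 213 * (163 - 11) / 163
K = 198.6 mL/min


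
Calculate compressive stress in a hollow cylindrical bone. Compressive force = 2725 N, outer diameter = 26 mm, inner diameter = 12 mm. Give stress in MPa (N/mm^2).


A = pi*(r_o^2 - r_i^2)
r_o = 13 mm, r_i = 6 mm
A = 417.832 mm^2
sigma = F/A = 2725 / 417.832
sigma = 6.522 MPa


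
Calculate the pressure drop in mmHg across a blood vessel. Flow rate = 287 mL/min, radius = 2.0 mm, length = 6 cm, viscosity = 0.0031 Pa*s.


dP = 8*mu*L*Q / (pi*r^4)
Q = 287 mL/min = 4.78333e-06 m^3/s
dP = 141.6 Pa = 141.6 / 133.322 mmHg = 1.062 mmHg


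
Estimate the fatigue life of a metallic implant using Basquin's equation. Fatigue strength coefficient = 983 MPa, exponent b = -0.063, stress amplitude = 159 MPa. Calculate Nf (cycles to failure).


sigma_a = sigma_f' * (2Nf)^b
2Nf = (sigma_a/sigma_f')^(1/b)
2Nf = (159/983)^(1/-0.063)
2Nf = 3.6144148e+12
Nf = 1.8072e+12


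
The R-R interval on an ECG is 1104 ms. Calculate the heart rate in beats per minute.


HR = 60 / RR_interval(s)
RR = 1104 ms = 1.104 s
HR = 60 / 1.104 = 54.35 bpm


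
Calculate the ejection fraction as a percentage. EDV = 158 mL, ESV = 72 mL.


SV = EDV - ESV = 158 - 72 = 86 mL
EF = SV/EDV * 100 = 86/158 * 100
EF = 54.43%


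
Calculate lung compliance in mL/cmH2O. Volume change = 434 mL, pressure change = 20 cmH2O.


C = dV / dP
C = 434 / 20
C = 21.7 mL/cmH2O


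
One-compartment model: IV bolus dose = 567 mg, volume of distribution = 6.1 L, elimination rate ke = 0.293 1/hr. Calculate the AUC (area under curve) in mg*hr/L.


C0 = Dose/Vd = 567/6.1 = 92.9508 mg/L
AUC = C0/ke = 92.9508/0.293
AUC = 317.2 mg*hr/L


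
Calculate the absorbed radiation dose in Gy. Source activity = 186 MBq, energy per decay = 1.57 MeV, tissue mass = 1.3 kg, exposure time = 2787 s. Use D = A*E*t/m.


A = 186 MBq = 1.8600e+08 Bq
E = 1.57 MeV = 2.51514e-13 J
D = A*E*t/m = 1.8600e+08*2.51514e-13*2787/1.3
D = 0.1003 Gy


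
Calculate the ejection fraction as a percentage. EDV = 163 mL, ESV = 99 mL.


SV = EDV - ESV = 163 - 99 = 64 mL
EF = SV/EDV * 100 = 64/163 * 100
EF = 39.26%


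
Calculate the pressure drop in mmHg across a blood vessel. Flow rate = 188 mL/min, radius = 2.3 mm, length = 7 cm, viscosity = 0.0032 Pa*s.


dP = 8*mu*L*Q / (pi*r^4)
Q = 188 mL/min = 3.13333e-06 m^3/s
dP = 63.8679 Pa = 63.8679 / 133.322 mmHg = 0.479 mmHg


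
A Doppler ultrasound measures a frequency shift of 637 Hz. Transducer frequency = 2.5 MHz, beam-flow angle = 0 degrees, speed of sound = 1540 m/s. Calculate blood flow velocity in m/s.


v = fd * c / (2 * f0 * cos(theta))
v = 637 * 1540 / (2 * 2.5000e+06 * cos(0))
v = 0.1962 m/s


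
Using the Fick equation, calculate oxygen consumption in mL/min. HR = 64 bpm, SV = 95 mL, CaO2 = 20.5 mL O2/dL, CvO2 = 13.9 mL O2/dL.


CO = HR*SV = 64*95/1000 = 6.08 L/min
a-v O2 diff = 20.5 - 13.9 = 6.6 mL/dL
VO2 = CO * (CaO2-CvO2) * 10 dL/L
VO2 = 6.08 * 6.6 * 10
VO2 = 401.3 mL/min


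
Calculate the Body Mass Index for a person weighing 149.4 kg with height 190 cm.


BMI = weight / height^2
height = 190 cm = 1.9 m
BMI = 149.4 / 1.9^2
BMI = 41.39 kg/m^2


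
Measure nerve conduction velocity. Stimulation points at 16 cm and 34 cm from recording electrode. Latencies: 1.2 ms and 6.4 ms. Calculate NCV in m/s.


Distance = (34 - 16) / 100 = 0.18 m
dt = (6.4 - 1.2) / 1000 = 0.0052 s
NCV = dist / dt = 34.62 m/s


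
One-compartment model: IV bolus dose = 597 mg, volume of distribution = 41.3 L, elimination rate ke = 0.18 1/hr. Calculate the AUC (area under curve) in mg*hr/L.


C0 = Dose/Vd = 597/41.3 = 14.4552 mg/L
AUC = C0/ke = 14.4552/0.18
AUC = 80.31 mg*hr/L


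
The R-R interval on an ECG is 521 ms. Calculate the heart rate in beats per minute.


HR = 60 / RR_interval(s)
RR = 521 ms = 0.521 s
HR = 60 / 0.521 = 115.2 bpm


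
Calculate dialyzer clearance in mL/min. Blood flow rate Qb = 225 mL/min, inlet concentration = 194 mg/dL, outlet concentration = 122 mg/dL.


K = Qb * (Cb_in - Cb_out) / Cb_in
K = 225 * (194 - 122) / 194
K = 83.51 mL/min


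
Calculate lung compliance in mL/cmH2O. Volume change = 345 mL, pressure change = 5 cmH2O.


C = dV / dP
C = 345 / 5
C = 69 mL/cmH2O


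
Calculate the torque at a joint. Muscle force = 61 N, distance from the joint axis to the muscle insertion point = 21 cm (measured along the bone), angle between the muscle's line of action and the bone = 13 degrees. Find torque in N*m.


Torque = F * d * sin(theta)   (moment arm = d*sin(theta))
d = 21 cm = 0.21 m
Torque = 61 * 0.21 * sin(13)
Torque = 2.882 N*m


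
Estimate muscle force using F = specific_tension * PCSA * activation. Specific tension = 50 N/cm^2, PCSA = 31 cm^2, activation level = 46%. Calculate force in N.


F = sigma * PCSA * activation
F = 50 * 31 * 0.46
F = 713 N


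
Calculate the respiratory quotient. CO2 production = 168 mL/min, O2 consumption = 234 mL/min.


RQ = VCO2 / VO2
RQ = 168 / 234
RQ = 0.7179


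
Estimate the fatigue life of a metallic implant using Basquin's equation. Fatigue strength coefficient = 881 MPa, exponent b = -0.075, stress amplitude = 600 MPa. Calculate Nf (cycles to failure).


sigma_a = sigma_f' * (2Nf)^b
2Nf = (sigma_a/sigma_f')^(1/b)
2Nf = (600/881)^(1/-0.075)
2Nf = 167.62113
Nf = 83.81


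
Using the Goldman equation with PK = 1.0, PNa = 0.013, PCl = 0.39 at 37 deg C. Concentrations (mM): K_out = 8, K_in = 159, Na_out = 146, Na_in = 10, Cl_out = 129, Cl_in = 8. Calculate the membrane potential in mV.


Vm = (RT/F)*ln((PK*Ko + PNa*Nao + PCl*Cli)/(PK*Ki + PNa*Nai + PCl*Clo))
Numer = 13.018, Denom = 209.44
Vm = -74.25 mV


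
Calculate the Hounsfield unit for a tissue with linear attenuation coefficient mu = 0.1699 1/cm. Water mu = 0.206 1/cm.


HU = ((mu_tissue - mu_water) / mu_water) * 1000
HU = ((0.1699 - 0.206) / 0.206) * 1000
HU = -175.2


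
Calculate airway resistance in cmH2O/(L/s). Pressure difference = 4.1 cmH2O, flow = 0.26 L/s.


R = dP / flow
R = 4.1 / 0.26
R = 15.77 cmH2O/(L/s)


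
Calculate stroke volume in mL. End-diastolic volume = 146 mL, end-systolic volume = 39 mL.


SV = EDV - ESV
SV = 146 - 39
SV = 107 mL


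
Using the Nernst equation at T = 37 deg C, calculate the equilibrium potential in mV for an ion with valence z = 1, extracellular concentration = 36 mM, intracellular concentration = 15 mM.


E = (RT/(zF)) * ln(C_out/C_in)
T = 37 + 273.15 = 310.15 K
E = (8.314 * 310.15 / (1 * 96485)) * ln(36/15)
E = 23.4 mV


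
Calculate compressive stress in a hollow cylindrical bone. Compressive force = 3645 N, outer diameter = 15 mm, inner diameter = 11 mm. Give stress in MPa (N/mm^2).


A = pi*(r_o^2 - r_i^2)
r_o = 7.5 mm, r_i = 5.5 mm
A = 81.6814 mm^2
sigma = F/A = 3645 / 81.6814
sigma = 44.62 MPa


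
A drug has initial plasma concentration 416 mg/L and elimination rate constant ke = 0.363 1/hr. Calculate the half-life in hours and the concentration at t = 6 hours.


t_half = ln(2) / ke = 0.693147 / 0.363 = 1.909 hr
C(t) = C0 * exp(-ke*t) = 416 * exp(-0.363*6)
C(6) = 47.12 mg/L


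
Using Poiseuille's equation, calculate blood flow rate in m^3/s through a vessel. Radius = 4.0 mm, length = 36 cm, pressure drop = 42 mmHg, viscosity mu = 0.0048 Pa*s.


Q = pi*r^4*dP / (8*mu*L)
r = 0.004 m, L = 0.36 m
dP = 42 mmHg = 5599.524 Pa
Q = 3.2577e-04 m^3/s


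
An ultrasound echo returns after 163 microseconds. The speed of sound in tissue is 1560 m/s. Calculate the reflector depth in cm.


depth = c * t / 2
t = 163 us = 1.6300e-04 s
depth = 1560 * 1.6300e-04 / 2
depth = 0.12714 m = 12.714 cm


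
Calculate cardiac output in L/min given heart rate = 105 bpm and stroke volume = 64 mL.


CO = HR * SV
CO = 105 * 64 / 1000
CO = 6.72 L/min


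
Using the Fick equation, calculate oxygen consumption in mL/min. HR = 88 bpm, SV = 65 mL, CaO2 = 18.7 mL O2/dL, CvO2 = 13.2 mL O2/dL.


CO = HR*SV = 88*65/1000 = 5.72 L/min
a-v O2 diff = 18.7 - 13.2 = 5.5 mL/dL
VO2 = CO * (CaO2-CvO2) * 10 dL/L
VO2 = 5.72 * 5.5 * 10
VO2 = 314.6 mL/min


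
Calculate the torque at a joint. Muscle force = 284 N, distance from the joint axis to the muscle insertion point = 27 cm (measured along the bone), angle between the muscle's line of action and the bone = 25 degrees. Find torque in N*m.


Torque = F * d * sin(theta)   (moment arm = d*sin(theta))
d = 27 cm = 0.27 m
Torque = 284 * 0.27 * sin(25)
Torque = 32.41 N*m


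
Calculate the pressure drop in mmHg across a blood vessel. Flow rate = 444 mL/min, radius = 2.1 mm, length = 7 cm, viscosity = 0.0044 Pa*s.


dP = 8*mu*L*Q / (pi*r^4)
Q = 444 mL/min = 7.4e-06 m^3/s
dP = 298.432 Pa = 298.432 / 133.322 mmHg = 2.238 mmHg


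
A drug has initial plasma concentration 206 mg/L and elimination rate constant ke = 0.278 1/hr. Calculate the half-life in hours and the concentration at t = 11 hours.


t_half = ln(2) / ke = 0.693147 / 0.278 = 2.493 hr
C(t) = C0 * exp(-ke*t) = 206 * exp(-0.278*11)
C(11) = 9.678 mg/L


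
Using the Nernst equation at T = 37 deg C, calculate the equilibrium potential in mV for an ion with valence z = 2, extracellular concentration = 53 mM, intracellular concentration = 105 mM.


E = (RT/(zF)) * ln(C_out/C_in)
T = 37 + 273.15 = 310.15 K
E = (8.314 * 310.15 / (2 * 96485)) * ln(53/105)
E = -9.136 mV
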